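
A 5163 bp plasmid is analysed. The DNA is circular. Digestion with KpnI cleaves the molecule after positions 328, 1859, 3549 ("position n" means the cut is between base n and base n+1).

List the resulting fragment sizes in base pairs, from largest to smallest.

1942, 1690, 1531 bp

Circular molecule, 3 cuts → 3 fragments:
  1859 − 328 = 1531 bp
  3549 − 1859 = 1690 bp
  wrap: 5163 − 3549 + 328 = 1942 bp
Sorted largest to smallest: 1942, 1690, 1531 bp.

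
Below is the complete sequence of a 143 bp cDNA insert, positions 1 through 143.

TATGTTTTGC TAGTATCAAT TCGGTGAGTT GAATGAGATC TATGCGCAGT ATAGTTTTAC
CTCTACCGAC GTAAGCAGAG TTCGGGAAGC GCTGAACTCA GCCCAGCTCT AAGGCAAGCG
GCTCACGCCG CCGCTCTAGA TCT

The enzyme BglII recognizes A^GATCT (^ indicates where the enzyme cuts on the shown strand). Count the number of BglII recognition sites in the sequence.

2

AGATCT occurs starting at positions 36, 138.
BglII cuts at 2 sites.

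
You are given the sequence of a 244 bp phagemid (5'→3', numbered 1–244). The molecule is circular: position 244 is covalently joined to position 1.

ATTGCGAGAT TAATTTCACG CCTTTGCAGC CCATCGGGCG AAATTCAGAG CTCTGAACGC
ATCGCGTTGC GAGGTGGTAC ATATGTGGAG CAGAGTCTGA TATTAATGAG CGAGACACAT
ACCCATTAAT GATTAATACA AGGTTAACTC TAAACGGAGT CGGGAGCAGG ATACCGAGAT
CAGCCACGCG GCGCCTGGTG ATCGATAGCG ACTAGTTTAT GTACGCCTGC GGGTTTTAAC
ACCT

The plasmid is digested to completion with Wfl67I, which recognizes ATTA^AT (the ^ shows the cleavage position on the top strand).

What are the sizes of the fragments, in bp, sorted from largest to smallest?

Wfl67I sites (ATTAAT) start at positions 9, 102, 125, 132.
Wfl67I cuts after base 4 of each site, so after positions 12, 105, 128, 135.
Circular molecule, 4 cuts → 4 fragments:
  13–105 → 93 bp
  106–128 → 23 bp
  129–135 → 7 bp
  136–244 then 1–12 → 109 + 12 = 121 bp
Sorted largest to smallest: 121, 93, 23, 7 bp.

121, 93, 23, 7 bp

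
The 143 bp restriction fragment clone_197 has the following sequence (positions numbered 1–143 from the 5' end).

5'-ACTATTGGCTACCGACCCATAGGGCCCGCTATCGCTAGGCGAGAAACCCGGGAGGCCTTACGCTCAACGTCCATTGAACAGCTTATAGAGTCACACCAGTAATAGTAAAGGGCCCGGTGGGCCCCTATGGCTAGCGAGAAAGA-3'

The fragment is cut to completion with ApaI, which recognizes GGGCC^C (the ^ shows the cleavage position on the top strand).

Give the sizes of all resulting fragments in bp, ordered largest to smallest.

ApaI sites (GGGCCC) start at positions 22, 110, 119.
ApaI cuts after base 5 of each site (before the last base), so after positions 26, 114, 123.
Linear molecule, 3 cuts → 4 fragments:
  1–26 → 26 bp
  27–114 → 88 bp
  115–123 → 9 bp
  124–143 → 20 bp
Sorted largest to smallest: 88, 26, 20, 9 bp.

88, 26, 20, 9 bp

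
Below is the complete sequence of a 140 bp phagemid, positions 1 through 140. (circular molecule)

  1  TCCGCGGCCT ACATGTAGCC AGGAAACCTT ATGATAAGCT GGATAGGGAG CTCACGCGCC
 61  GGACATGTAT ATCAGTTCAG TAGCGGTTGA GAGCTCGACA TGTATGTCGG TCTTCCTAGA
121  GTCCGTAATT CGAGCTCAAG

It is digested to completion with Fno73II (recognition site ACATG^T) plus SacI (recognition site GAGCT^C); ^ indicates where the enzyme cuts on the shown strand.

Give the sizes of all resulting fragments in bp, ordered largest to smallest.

37, 34, 28, 19, 15, 7 bp

Fno73II sites (ACATGT) start at positions 11, 63, 98.
Fno73II cuts after base 5 of each site (before the last base), so after positions 15, 67, 102.
SacI sites (GAGCTC) start at positions 48, 91, 132.
SacI cuts after base 5 of each site (before the last base), so after positions 52, 95, 136.
Combined cut positions: 15, 52, 67, 95, 102, 136.
Circular molecule, 6 cuts → 6 fragments:
  16–52 → 37 bp
  53–67 → 15 bp
  68–95 → 28 bp
  96–102 → 7 bp
  103–136 → 34 bp
  137–140 then 1–15 → 4 + 15 = 19 bp
Sorted largest to smallest: 37, 34, 28, 19, 15, 7 bp.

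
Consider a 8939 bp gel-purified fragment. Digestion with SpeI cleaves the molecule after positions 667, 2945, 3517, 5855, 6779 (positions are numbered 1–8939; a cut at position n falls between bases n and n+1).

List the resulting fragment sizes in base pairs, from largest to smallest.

Linear molecule, 5 cuts → 6 fragments:
  667 − 0 = 667 bp
  2945 − 667 = 2278 bp
  3517 − 2945 = 572 bp
  5855 − 3517 = 2338 bp
  6779 − 5855 = 924 bp
  8939 − 6779 = 2160 bp
Sorted largest to smallest: 2338, 2278, 2160, 924, 667, 572 bp.

2338, 2278, 2160, 924, 667, 572 bp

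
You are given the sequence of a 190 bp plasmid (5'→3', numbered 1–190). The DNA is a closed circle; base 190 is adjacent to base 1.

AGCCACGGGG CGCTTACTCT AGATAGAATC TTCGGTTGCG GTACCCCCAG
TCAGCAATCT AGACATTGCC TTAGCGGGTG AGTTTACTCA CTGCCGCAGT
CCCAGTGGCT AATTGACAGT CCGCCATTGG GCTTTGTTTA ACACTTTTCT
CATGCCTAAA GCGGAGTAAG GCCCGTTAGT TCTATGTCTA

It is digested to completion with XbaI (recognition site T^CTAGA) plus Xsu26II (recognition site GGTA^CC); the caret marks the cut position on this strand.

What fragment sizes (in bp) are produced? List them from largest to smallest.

XbaI sites (TCTAGA) start at positions 18, 58.
XbaI cuts after the first base of each site, so after positions 18, 58.
The Xsu26II site (GGTACC) starts at position 40.
Xsu26II cuts after base 4 of each site, so after position 43.
Combined cut positions: 18, 43, 58.
Circular molecule, 3 cuts → 3 fragments:
  19–43 → 25 bp
  44–58 → 15 bp
  59–190 then 1–18 → 132 + 18 = 150 bp
Sorted largest to smallest: 150, 25, 15 bp.

150, 25, 15 bp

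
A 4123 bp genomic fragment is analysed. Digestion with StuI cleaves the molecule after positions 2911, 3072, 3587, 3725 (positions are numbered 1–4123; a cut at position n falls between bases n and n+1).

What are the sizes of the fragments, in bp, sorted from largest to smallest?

Linear molecule, 4 cuts → 5 fragments:
  2911 − 0 = 2911 bp
  3072 − 2911 = 161 bp
  3587 − 3072 = 515 bp
  3725 − 3587 = 138 bp
  4123 − 3725 = 398 bp
Sorted largest to smallest: 2911, 515, 398, 161, 138 bp.

2911, 515, 398, 161, 138 bp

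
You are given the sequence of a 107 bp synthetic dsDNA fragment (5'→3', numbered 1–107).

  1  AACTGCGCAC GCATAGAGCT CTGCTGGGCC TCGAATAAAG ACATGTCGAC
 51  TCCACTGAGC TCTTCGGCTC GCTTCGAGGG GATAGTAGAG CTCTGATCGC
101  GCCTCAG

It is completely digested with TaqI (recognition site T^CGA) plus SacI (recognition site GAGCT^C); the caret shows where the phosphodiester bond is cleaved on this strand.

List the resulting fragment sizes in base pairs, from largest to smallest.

TaqI sites (TCGA) start at positions 31, 46, 74.
TaqI cuts after the first base of each site, so after positions 31, 46, 74.
SacI sites (GAGCTC) start at positions 16, 57, 88.
SacI cuts after base 5 of each site (before the last base), so after positions 20, 61, 92.
Combined cut positions: 20, 31, 46, 61, 74, 92.
Linear molecule, 6 cuts → 7 fragments:
  1–20 → 20 bp
  21–31 → 11 bp
  32–46 → 15 bp
  47–61 → 15 bp
  62–74 → 13 bp
  75–92 → 18 bp
  93–107 → 15 bp
Sorted largest to smallest: 20, 18, 15, 15, 15, 13, 11 bp.

20, 18, 15, 15, 15, 13, 11 bp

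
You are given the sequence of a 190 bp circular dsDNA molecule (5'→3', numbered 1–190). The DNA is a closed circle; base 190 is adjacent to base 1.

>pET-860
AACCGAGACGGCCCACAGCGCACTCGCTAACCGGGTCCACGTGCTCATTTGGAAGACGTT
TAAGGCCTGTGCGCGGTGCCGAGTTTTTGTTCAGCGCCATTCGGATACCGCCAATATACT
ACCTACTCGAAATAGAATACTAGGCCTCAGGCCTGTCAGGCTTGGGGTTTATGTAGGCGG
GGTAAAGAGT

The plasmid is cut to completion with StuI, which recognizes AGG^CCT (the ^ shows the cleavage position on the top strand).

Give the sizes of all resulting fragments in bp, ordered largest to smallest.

StuI sites (AGGCCT) start at positions 63, 142, 149.
StuI cuts after base 3 of each site, so after positions 65, 144, 151.
Circular molecule, 3 cuts → 3 fragments:
  66–144 → 79 bp
  145–151 → 7 bp
  152–190 then 1–65 → 39 + 65 = 104 bp
Sorted largest to smallest: 104, 79, 7 bp.

104, 79, 7 bp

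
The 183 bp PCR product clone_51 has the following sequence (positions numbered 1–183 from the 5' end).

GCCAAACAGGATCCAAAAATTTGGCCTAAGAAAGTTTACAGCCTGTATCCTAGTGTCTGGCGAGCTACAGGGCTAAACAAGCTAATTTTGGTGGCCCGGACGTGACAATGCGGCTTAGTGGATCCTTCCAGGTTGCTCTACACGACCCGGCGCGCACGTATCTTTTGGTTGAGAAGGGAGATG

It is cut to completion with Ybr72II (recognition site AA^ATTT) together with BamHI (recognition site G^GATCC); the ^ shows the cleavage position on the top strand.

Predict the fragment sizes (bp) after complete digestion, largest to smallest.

The Ybr72II site (AAATTT) starts at position 17.
Ybr72II cuts after base 2 of each site, so after position 18.
BamHI sites (GGATCC) start at positions 9, 120.
BamHI cuts after the first base of each site, so after positions 9, 120.
Combined cut positions: 9, 18, 120.
Linear molecule, 3 cuts → 4 fragments:
  1–9 → 9 bp
  10–18 → 9 bp
  19–120 → 102 bp
  121–183 → 63 bp
Sorted largest to smallest: 102, 63, 9, 9 bp.

102, 63, 9, 9 bp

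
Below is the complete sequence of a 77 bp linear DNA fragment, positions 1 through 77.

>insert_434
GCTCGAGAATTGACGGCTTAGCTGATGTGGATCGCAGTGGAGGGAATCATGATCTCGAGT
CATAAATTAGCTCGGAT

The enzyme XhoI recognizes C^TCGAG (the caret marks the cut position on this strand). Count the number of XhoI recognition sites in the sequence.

2

CTCGAG occurs starting at positions 2, 54.
XhoI cuts at 2 sites.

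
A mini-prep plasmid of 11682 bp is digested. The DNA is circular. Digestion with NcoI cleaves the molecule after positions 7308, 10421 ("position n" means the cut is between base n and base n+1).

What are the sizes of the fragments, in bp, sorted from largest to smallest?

8569, 3113 bp

Circular molecule, 2 cuts → 2 fragments:
  10421 − 7308 = 3113 bp
  wrap: 11682 − 10421 + 7308 = 8569 bp
Sorted largest to smallest: 8569, 3113 bp.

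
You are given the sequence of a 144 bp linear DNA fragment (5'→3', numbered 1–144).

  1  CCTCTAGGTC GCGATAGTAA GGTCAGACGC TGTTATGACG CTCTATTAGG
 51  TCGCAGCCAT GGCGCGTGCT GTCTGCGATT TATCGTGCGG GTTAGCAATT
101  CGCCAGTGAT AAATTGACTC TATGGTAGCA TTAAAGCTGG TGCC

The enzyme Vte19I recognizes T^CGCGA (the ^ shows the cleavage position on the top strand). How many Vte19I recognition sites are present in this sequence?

TCGCGA occurs starting at position 9.
Vte19I cuts at 1 site.

1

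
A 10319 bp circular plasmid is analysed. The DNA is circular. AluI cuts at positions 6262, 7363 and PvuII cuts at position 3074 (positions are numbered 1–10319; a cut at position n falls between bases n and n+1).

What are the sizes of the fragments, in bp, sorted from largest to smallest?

Combined cut positions (sorted): 3074, 6262, 7363.
Circular molecule, 3 cuts → 3 fragments:
  6262 − 3074 = 3188 bp
  7363 − 6262 = 1101 bp
  wrap: 10319 − 7363 + 3074 = 6030 bp
Sorted largest to smallest: 6030, 3188, 1101 bp.

6030, 3188, 1101 bp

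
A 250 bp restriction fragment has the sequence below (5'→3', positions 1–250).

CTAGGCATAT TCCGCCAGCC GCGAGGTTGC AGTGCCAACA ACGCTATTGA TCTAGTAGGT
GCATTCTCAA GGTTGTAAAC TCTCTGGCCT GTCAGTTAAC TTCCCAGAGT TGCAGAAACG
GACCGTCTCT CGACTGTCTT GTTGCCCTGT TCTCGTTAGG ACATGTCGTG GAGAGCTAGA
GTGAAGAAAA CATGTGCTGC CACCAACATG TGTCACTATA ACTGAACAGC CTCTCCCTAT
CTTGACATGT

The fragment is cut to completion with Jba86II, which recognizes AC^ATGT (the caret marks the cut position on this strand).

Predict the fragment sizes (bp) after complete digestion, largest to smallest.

162, 39, 29, 16, 4 bp

Jba86II sites (ACATGT) start at positions 161, 190, 206, 245.
Jba86II cuts after base 2 of each site, so after positions 162, 191, 207, 246.
Linear molecule, 4 cuts → 5 fragments:
  1–162 → 162 bp
  163–191 → 29 bp
  192–207 → 16 bp
  208–246 → 39 bp
  247–250 → 4 bp
Sorted largest to smallest: 162, 39, 29, 16, 4 bp.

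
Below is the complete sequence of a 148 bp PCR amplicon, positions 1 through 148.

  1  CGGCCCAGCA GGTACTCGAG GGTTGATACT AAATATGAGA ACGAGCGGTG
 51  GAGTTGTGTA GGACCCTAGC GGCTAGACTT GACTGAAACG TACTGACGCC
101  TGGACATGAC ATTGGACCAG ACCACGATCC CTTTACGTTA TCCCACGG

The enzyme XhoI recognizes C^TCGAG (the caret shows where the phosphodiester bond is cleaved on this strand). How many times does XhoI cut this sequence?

1

CTCGAG occurs starting at position 15.
XhoI cuts at 1 site.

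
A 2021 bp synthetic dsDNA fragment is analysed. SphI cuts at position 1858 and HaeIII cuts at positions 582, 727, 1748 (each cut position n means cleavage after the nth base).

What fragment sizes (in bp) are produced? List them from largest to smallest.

1021, 582, 163, 145, 110 bp

Combined cut positions (sorted): 582, 727, 1748, 1858.
Linear molecule, 4 cuts → 5 fragments:
  582 − 0 = 582 bp
  727 − 582 = 145 bp
  1748 − 727 = 1021 bp
  1858 − 1748 = 110 bp
  2021 − 1858 = 163 bp
Sorted largest to smallest: 1021, 582, 163, 145, 110 bp.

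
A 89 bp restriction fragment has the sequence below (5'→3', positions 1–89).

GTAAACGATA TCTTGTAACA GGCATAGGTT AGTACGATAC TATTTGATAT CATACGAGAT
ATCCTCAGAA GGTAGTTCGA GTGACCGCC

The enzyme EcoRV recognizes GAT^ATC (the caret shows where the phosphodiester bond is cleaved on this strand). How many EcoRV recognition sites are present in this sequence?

GATATC occurs starting at positions 7, 46, 58.
EcoRV cuts at 3 sites.

3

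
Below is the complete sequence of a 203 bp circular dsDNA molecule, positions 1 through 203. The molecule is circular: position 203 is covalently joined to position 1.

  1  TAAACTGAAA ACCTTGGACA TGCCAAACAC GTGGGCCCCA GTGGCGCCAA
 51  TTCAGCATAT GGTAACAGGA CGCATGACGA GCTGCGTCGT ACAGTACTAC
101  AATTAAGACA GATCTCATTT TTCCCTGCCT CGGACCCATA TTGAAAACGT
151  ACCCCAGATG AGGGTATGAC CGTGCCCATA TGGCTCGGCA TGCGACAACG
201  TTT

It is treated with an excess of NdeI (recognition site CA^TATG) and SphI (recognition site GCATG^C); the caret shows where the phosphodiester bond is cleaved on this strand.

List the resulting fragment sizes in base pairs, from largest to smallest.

121, 68, 14 bp

NdeI sites (CATATG) start at positions 56, 177.
NdeI cuts after base 2 of each site, so after positions 57, 178.
The SphI site (GCATGC) starts at position 188.
SphI cuts after base 5 of each site (before the last base), so after position 192.
Combined cut positions: 57, 178, 192.
Circular molecule, 3 cuts → 3 fragments:
  58–178 → 121 bp
  179–192 → 14 bp
  193–203 then 1–57 → 11 + 57 = 68 bp
Sorted largest to smallest: 121, 68, 14 bp.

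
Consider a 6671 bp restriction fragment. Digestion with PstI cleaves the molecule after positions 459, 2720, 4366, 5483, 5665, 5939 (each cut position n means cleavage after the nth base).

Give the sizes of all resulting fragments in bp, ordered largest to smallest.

Linear molecule, 6 cuts → 7 fragments:
  459 − 0 = 459 bp
  2720 − 459 = 2261 bp
  4366 − 2720 = 1646 bp
  5483 − 4366 = 1117 bp
  5665 − 5483 = 182 bp
  5939 − 5665 = 274 bp
  6671 − 5939 = 732 bp
Sorted largest to smallest: 2261, 1646, 1117, 732, 459, 274, 182 bp.

2261, 1646, 1117, 732, 459, 274, 182 bp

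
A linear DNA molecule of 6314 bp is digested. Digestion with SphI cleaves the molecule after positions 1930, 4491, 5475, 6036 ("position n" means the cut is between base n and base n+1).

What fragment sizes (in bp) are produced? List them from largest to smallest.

Linear molecule, 4 cuts → 5 fragments:
  1930 − 0 = 1930 bp
  4491 − 1930 = 2561 bp
  5475 − 4491 = 984 bp
  6036 − 5475 = 561 bp
  6314 − 6036 = 278 bp
Sorted largest to smallest: 2561, 1930, 984, 561, 278 bp.

2561, 1930, 984, 561, 278 bp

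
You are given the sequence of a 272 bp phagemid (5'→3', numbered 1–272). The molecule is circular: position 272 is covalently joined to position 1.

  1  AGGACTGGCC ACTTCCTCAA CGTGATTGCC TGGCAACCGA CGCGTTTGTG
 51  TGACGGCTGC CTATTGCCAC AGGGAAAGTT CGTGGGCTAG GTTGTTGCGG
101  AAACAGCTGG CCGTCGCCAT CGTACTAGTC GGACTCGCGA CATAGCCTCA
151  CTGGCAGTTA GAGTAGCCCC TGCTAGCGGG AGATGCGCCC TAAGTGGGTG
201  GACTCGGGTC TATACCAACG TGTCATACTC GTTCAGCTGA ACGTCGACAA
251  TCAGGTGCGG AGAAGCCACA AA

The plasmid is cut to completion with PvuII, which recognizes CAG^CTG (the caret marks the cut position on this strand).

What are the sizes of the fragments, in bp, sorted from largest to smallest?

PvuII sites (CAGCTG) start at positions 104, 234.
PvuII cuts after base 3 of each site, so after positions 106, 236.
Circular molecule, 2 cuts → 2 fragments:
  107–236 → 130 bp
  237–272 then 1–106 → 36 + 106 = 142 bp
Sorted largest to smallest: 142, 130 bp.

142, 130 bp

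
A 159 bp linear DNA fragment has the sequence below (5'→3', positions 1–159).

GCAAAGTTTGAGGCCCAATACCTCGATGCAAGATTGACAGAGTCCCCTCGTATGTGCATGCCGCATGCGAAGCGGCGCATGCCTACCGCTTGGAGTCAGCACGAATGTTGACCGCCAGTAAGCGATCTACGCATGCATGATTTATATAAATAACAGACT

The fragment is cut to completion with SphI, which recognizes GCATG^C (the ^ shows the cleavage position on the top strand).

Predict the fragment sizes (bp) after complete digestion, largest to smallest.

60, 54, 24, 14, 7 bp

SphI sites (GCATGC) start at positions 56, 63, 77, 131.
SphI cuts after base 5 of each site (before the last base), so after positions 60, 67, 81, 135.
Linear molecule, 4 cuts → 5 fragments:
  1–60 → 60 bp
  61–67 → 7 bp
  68–81 → 14 bp
  82–135 → 54 bp
  136–159 → 24 bp
Sorted largest to smallest: 60, 54, 24, 14, 7 bp.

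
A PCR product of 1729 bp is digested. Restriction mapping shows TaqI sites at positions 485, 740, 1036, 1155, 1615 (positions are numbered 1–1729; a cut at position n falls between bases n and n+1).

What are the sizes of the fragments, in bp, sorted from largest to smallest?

485, 460, 296, 255, 119, 114 bp

Linear molecule, 5 cuts → 6 fragments:
  485 − 0 = 485 bp
  740 − 485 = 255 bp
  1036 − 740 = 296 bp
  1155 − 1036 = 119 bp
  1615 − 1155 = 460 bp
  1729 − 1615 = 114 bp
Sorted largest to smallest: 485, 460, 296, 255, 119, 114 bp.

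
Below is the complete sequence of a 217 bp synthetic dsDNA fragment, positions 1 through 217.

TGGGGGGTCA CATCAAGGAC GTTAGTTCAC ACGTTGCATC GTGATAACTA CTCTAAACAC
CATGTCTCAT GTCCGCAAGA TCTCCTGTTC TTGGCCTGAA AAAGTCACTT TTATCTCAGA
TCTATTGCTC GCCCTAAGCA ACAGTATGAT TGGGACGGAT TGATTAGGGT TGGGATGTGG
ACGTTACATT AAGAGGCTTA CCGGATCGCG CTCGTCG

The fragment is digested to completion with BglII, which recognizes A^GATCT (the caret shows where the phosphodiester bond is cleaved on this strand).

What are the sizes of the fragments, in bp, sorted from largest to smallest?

99, 78, 40 bp

BglII sites (AGATCT) start at positions 78, 118.
BglII cuts after the first base of each site, so after positions 78, 118.
Linear molecule, 2 cuts → 3 fragments:
  1–78 → 78 bp
  79–118 → 40 bp
  119–217 → 99 bp
Sorted largest to smallest: 99, 78, 40 bp.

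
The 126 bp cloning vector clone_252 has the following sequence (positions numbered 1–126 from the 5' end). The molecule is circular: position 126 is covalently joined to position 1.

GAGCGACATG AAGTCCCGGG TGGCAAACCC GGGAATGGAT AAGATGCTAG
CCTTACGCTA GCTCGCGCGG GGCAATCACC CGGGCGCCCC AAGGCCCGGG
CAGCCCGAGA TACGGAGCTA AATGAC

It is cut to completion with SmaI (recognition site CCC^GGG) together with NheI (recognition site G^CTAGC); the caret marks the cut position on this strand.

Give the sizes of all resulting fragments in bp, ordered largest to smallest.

46, 24, 16, 16, 13, 11 bp

SmaI sites (CCCGGG) start at positions 15, 28, 79, 95.
SmaI cuts after base 3 of each site, so after positions 17, 30, 81, 97.
NheI sites (GCTAGC) start at positions 46, 57.
NheI cuts after the first base of each site, so after positions 46, 57.
Combined cut positions: 17, 30, 46, 57, 81, 97.
Circular molecule, 6 cuts → 6 fragments:
  18–30 → 13 bp
  31–46 → 16 bp
  47–57 → 11 bp
  58–81 → 24 bp
  82–97 → 16 bp
  98–126 then 1–17 → 29 + 17 = 46 bp
Sorted largest to smallest: 46, 24, 16, 16, 13, 11 bp.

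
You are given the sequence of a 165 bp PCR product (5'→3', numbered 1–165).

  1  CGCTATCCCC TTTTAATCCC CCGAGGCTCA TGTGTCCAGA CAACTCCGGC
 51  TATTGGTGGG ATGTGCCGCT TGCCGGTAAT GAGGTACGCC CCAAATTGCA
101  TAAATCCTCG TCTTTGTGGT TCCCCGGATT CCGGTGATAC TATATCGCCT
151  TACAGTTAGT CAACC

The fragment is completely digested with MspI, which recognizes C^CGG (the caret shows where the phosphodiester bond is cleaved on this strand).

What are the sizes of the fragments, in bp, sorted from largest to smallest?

51, 46, 34, 27, 7 bp

MspI sites (CCGG) start at positions 46, 73, 124, 131.
MspI cuts after the first base of each site, so after positions 46, 73, 124, 131.
Linear molecule, 4 cuts → 5 fragments:
  1–46 → 46 bp
  47–73 → 27 bp
  74–124 → 51 bp
  125–131 → 7 bp
  132–165 → 34 bp
Sorted largest to smallest: 51, 46, 34, 27, 7 bp.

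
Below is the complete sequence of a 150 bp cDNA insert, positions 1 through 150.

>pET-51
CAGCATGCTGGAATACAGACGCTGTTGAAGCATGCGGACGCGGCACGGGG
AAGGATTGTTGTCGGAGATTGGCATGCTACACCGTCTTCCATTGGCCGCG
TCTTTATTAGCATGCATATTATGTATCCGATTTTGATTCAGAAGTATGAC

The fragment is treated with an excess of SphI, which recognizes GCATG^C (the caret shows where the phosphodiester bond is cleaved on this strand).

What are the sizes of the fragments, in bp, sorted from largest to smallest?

SphI sites (GCATGC) start at positions 3, 30, 72, 110.
SphI cuts after base 5 of each site (before the last base), so after positions 7, 34, 76, 114.
Linear molecule, 4 cuts → 5 fragments:
  1–7 → 7 bp
  8–34 → 27 bp
  35–76 → 42 bp
  77–114 → 38 bp
  115–150 → 36 bp
Sorted largest to smallest: 42, 38, 36, 27, 7 bp.

42, 38, 36, 27, 7 bp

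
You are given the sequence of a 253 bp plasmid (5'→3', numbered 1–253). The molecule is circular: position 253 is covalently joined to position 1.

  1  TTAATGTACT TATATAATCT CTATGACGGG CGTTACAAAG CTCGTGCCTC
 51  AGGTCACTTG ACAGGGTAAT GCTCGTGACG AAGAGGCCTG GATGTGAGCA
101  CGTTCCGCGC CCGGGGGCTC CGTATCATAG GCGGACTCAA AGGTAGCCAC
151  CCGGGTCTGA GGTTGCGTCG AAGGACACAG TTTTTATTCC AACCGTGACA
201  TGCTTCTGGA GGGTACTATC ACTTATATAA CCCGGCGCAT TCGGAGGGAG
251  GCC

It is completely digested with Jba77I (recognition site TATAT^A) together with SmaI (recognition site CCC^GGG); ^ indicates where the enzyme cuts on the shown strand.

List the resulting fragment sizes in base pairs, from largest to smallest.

Jba77I sites (TATATA) start at positions 11, 224.
Jba77I cuts after base 5 of each site (before the last base), so after positions 15, 228.
SmaI sites (CCCGGG) start at positions 110, 150.
SmaI cuts after base 3 of each site, so after positions 112, 152.
Combined cut positions: 15, 112, 152, 228.
Circular molecule, 4 cuts → 4 fragments:
  16–112 → 97 bp
  113–152 → 40 bp
  153–228 → 76 bp
  229–253 then 1–15 → 25 + 15 = 40 bp
Sorted largest to smallest: 97, 76, 40, 40 bp.

97, 76, 40, 40 bp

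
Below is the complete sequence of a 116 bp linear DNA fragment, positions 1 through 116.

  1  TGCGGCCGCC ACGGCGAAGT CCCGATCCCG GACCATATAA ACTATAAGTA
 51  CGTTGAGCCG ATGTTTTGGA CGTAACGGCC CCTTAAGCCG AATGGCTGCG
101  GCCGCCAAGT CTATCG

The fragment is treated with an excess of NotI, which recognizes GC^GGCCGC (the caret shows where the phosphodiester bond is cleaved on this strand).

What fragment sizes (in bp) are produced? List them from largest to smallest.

NotI sites (GCGGCCGC) start at positions 2, 98.
NotI cuts after base 2 of each site, so after positions 3, 99.
Linear molecule, 2 cuts → 3 fragments:
  1–3 → 3 bp
  4–99 → 96 bp
  100–116 → 17 bp
Sorted largest to smallest: 96, 17, 3 bp.

96, 17, 3 bp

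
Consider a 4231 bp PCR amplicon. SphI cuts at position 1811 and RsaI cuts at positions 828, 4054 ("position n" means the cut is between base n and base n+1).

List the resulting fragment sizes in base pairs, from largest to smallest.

Combined cut positions (sorted): 828, 1811, 4054.
Linear molecule, 3 cuts → 4 fragments:
  828 − 0 = 828 bp
  1811 − 828 = 983 bp
  4054 − 1811 = 2243 bp
  4231 − 4054 = 177 bp
Sorted largest to smallest: 2243, 983, 828, 177 bp.

2243, 983, 828, 177 bp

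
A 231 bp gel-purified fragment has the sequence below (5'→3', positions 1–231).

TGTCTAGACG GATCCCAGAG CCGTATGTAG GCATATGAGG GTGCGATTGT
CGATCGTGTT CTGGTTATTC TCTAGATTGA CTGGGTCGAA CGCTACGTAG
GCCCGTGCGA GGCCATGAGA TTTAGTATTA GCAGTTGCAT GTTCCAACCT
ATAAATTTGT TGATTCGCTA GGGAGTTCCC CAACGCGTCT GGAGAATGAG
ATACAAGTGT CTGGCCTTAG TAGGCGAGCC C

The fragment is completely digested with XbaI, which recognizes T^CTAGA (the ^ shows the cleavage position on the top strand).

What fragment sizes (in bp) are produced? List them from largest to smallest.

XbaI sites (TCTAGA) start at positions 3, 71.
XbaI cuts after the first base of each site, so after positions 3, 71.
Linear molecule, 2 cuts → 3 fragments:
  1–3 → 3 bp
  4–71 → 68 bp
  72–231 → 160 bp
Sorted largest to smallest: 160, 68, 3 bp.

160, 68, 3 bp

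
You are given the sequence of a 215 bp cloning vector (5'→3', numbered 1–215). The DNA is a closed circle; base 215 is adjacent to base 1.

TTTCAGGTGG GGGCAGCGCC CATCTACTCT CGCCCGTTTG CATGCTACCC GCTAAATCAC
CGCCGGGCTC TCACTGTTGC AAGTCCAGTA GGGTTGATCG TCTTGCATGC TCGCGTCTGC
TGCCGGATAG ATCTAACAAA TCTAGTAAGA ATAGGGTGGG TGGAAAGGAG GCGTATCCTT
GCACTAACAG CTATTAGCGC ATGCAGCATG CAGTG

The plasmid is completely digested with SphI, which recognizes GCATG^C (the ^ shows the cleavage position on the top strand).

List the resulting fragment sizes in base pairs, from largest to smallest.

94, 65, 49, 7 bp

SphI sites (GCATGC) start at positions 40, 105, 199, 206.
SphI cuts after base 5 of each site (before the last base), so after positions 44, 109, 203, 210.
Circular molecule, 4 cuts → 4 fragments:
  45–109 → 65 bp
  110–203 → 94 bp
  204–210 → 7 bp
  211–215 then 1–44 → 5 + 44 = 49 bp
Sorted largest to smallest: 94, 65, 49, 7 bp.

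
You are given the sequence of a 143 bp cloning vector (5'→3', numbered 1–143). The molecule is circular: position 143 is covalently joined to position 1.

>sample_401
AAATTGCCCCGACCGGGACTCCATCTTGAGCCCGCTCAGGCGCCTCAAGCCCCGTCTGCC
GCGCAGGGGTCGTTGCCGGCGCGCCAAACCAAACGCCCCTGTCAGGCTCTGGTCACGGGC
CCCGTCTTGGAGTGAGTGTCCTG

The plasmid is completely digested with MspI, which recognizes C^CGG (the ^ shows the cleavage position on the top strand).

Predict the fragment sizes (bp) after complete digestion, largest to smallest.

80, 63 bp

MspI sites (CCGG) start at positions 13, 76.
MspI cuts after the first base of each site, so after positions 13, 76.
Circular molecule, 2 cuts → 2 fragments:
  14–76 → 63 bp
  77–143 then 1–13 → 67 + 13 = 80 bp
Sorted largest to smallest: 80, 63 bp.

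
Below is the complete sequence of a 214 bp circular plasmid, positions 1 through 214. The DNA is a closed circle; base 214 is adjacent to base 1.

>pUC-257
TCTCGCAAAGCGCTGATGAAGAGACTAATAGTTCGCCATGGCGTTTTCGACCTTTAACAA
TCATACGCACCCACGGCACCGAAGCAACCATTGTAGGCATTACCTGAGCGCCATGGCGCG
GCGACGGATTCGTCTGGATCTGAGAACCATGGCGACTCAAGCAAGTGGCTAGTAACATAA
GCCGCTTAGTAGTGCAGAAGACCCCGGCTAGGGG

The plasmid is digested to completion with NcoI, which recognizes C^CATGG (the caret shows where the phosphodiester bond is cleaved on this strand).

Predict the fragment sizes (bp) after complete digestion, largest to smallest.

103, 75, 36 bp

NcoI sites (CCATGG) start at positions 36, 111, 147.
NcoI cuts after the first base of each site, so after positions 36, 111, 147.
Circular molecule, 3 cuts → 3 fragments:
  37–111 → 75 bp
  112–147 → 36 bp
  148–214 then 1–36 → 67 + 36 = 103 bp
Sorted largest to smallest: 103, 75, 36 bp.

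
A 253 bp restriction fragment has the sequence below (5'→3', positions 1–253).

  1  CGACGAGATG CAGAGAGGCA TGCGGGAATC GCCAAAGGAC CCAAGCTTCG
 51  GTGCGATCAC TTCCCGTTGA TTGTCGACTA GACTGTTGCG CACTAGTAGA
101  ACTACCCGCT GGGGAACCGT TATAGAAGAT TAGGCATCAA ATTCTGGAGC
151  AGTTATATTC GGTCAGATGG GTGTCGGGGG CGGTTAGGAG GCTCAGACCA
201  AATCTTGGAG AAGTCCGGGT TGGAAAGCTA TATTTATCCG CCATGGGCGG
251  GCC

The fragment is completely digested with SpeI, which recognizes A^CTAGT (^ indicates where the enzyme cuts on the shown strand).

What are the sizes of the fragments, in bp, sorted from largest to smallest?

The SpeI site (ACTAGT) starts at position 92.
SpeI cuts after the first base of each site, so after position 92.
Linear molecule, 1 cut → 2 fragments:
  1–92 → 92 bp
  93–253 → 161 bp
Sorted largest to smallest: 161, 92 bp.

161, 92 bp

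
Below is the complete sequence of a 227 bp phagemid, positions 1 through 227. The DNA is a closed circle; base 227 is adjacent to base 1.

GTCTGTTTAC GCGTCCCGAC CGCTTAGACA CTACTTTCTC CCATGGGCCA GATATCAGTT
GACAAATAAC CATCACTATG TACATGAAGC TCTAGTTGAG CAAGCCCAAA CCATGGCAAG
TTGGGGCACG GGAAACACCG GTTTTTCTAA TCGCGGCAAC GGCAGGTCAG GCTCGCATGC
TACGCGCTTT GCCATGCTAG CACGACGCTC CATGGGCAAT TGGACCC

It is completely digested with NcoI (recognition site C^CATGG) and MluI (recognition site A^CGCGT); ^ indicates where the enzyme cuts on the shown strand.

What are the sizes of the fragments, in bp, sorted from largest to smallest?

NcoI sites (CCATGG) start at positions 41, 111, 210.
NcoI cuts after the first base of each site, so after positions 41, 111, 210.
The MluI site (ACGCGT) starts at position 9.
MluI cuts after the first base of each site, so after position 9.
Combined cut positions: 9, 41, 111, 210.
Circular molecule, 4 cuts → 4 fragments:
  10–41 → 32 bp
  42–111 → 70 bp
  112–210 → 99 bp
  211–227 then 1–9 → 17 + 9 = 26 bp
Sorted largest to smallest: 99, 70, 32, 26 bp.

99, 70, 32, 26 bp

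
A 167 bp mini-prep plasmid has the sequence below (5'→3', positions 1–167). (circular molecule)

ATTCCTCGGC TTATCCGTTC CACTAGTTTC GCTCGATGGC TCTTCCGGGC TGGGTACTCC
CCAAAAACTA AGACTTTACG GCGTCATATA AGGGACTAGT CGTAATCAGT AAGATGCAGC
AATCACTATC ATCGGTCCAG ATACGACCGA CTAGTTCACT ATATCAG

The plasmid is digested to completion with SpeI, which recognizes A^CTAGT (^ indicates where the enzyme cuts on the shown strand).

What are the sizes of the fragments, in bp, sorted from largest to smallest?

SpeI sites (ACTAGT) start at positions 22, 95, 150.
SpeI cuts after the first base of each site, so after positions 22, 95, 150.
Circular molecule, 3 cuts → 3 fragments:
  23–95 → 73 bp
  96–150 → 55 bp
  151–167 then 1–22 → 17 + 22 = 39 bp
Sorted largest to smallest: 73, 55, 39 bp.

73, 55, 39 bp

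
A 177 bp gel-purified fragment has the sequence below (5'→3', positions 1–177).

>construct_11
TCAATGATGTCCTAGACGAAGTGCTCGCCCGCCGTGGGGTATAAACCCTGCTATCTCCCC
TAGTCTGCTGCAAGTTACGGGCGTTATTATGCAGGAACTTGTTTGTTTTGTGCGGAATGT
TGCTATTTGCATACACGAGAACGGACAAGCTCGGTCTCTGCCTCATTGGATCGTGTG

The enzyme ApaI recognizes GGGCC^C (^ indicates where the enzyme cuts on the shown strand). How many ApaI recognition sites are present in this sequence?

No occurrence of GGGCCC is present in the sequence.
ApaI does not cut: 0 sites.

0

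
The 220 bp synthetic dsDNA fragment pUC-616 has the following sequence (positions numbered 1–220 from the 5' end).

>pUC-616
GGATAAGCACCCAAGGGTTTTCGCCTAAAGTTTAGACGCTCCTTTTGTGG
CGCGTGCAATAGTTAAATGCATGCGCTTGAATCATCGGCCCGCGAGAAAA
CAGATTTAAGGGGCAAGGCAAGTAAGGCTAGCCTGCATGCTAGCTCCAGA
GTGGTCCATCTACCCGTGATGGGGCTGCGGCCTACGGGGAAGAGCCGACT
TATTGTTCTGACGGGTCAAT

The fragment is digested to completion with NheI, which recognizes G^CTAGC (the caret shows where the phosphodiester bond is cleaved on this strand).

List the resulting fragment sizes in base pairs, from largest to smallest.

NheI sites (GCTAGC) start at positions 127, 139.
NheI cuts after the first base of each site, so after positions 127, 139.
Linear molecule, 2 cuts → 3 fragments:
  1–127 → 127 bp
  128–139 → 12 bp
  140–220 → 81 bp
Sorted largest to smallest: 127, 81, 12 bp.

127, 81, 12 bp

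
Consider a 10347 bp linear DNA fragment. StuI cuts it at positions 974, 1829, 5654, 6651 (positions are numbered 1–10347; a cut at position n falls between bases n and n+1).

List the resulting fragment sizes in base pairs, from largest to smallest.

3825, 3696, 997, 974, 855 bp

Linear molecule, 4 cuts → 5 fragments:
  974 − 0 = 974 bp
  1829 − 974 = 855 bp
  5654 − 1829 = 3825 bp
  6651 − 5654 = 997 bp
  10347 − 6651 = 3696 bp
Sorted largest to smallest: 3825, 3696, 997, 974, 855 bp.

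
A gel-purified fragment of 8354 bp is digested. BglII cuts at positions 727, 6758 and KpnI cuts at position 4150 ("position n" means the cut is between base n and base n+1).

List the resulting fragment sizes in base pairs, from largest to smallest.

3423, 2608, 1596, 727 bp

Combined cut positions (sorted): 727, 4150, 6758.
Linear molecule, 3 cuts → 4 fragments:
  727 − 0 = 727 bp
  4150 − 727 = 3423 bp
  6758 − 4150 = 2608 bp
  8354 − 6758 = 1596 bp
Sorted largest to smallest: 3423, 2608, 1596, 727 bp.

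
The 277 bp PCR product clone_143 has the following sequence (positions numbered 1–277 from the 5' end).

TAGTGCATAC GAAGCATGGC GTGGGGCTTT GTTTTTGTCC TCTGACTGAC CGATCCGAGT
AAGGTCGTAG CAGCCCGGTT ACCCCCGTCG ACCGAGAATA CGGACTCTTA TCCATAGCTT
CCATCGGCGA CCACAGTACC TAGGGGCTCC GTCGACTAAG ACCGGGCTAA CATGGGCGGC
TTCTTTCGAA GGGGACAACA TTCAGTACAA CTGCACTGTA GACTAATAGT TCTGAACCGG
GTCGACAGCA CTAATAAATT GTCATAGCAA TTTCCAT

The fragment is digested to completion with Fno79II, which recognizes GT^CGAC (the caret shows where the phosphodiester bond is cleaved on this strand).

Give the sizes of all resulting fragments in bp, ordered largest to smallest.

Fno79II sites (GTCGAC) start at positions 87, 151, 241.
Fno79II cuts after base 2 of each site, so after positions 88, 152, 242.
Linear molecule, 3 cuts → 4 fragments:
  1–88 → 88 bp
  89–152 → 64 bp
  153–242 → 90 bp
  243–277 → 35 bp
Sorted largest to smallest: 90, 88, 64, 35 bp.

90, 88, 64, 35 bp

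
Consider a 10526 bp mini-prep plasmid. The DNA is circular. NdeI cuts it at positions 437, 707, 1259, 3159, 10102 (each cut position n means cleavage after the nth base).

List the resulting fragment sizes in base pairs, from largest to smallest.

Circular molecule, 5 cuts → 5 fragments:
  707 − 437 = 270 bp
  1259 − 707 = 552 bp
  3159 − 1259 = 1900 bp
  10102 − 3159 = 6943 bp
  wrap: 10526 − 10102 + 437 = 861 bp
Sorted largest to smallest: 6943, 1900, 861, 552, 270 bp.

6943, 1900, 861, 552, 270 bp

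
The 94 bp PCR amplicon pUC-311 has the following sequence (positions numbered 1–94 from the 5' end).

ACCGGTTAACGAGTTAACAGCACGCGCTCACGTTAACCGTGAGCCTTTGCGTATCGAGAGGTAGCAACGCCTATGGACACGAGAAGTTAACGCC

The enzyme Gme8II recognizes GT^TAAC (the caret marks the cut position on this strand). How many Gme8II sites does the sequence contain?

GTTAAC occurs starting at positions 5, 13, 32, 86.
Gme8II cuts at 4 sites.

4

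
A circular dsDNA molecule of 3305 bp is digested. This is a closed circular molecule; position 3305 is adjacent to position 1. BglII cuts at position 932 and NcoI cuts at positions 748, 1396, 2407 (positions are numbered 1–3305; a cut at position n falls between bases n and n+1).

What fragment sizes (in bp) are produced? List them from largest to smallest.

1646, 1011, 464, 184 bp

Combined cut positions (sorted): 748, 932, 1396, 2407.
Circular molecule, 4 cuts → 4 fragments:
  932 − 748 = 184 bp
  1396 − 932 = 464 bp
  2407 − 1396 = 1011 bp
  wrap: 3305 − 2407 + 748 = 1646 bp
Sorted largest to smallest: 1646, 1011, 464, 184 bp.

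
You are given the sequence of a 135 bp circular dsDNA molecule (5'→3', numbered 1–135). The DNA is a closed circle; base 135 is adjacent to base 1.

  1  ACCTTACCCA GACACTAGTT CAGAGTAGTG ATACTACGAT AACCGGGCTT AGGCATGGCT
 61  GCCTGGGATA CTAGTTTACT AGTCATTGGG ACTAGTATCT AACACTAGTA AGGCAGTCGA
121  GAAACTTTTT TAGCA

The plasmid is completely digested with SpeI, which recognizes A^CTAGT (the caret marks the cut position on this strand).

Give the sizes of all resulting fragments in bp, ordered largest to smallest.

56, 45, 13, 13, 8 bp

SpeI sites (ACTAGT) start at positions 14, 70, 78, 91, 104.
SpeI cuts after the first base of each site, so after positions 14, 70, 78, 91, 104.
Circular molecule, 5 cuts → 5 fragments:
  15–70 → 56 bp
  71–78 → 8 bp
  79–91 → 13 bp
  92–104 → 13 bp
  105–135 then 1–14 → 31 + 14 = 45 bp
Sorted largest to smallest: 56, 45, 13, 13, 8 bp.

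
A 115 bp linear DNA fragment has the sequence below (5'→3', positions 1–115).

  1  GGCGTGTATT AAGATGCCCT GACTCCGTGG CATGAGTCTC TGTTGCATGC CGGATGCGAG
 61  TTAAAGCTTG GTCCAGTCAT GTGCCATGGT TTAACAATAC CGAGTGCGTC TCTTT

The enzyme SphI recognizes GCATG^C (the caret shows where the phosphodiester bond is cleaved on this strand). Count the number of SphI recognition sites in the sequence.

GCATGC occurs starting at position 45.
SphI cuts at 1 site.

1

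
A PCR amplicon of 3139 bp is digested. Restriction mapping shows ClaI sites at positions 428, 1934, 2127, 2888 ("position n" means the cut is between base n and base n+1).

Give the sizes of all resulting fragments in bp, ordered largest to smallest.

Linear molecule, 4 cuts → 5 fragments:
  428 − 0 = 428 bp
  1934 − 428 = 1506 bp
  2127 − 1934 = 193 bp
  2888 − 2127 = 761 bp
  3139 − 2888 = 251 bp
Sorted largest to smallest: 1506, 761, 428, 251, 193 bp.

1506, 761, 428, 251, 193 bp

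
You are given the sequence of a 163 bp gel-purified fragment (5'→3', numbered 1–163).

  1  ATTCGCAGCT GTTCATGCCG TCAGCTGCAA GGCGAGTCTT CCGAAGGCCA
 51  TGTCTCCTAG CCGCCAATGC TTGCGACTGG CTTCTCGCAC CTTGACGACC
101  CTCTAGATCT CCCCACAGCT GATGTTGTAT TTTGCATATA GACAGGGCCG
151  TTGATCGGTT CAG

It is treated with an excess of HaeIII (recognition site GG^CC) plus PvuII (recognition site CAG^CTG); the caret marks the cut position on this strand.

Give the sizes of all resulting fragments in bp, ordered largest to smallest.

HaeIII sites (GGCC) start at positions 46, 146.
HaeIII cuts after base 2 of each site, so after positions 47, 147.
PvuII sites (CAGCTG) start at positions 6, 22, 116.
PvuII cuts after base 3 of each site, so after positions 8, 24, 118.
Combined cut positions: 8, 24, 47, 118, 147.
Linear molecule, 5 cuts → 6 fragments:
  1–8 → 8 bp
  9–24 → 16 bp
  25–47 → 23 bp
  48–118 → 71 bp
  119–147 → 29 bp
  148–163 → 16 bp
Sorted largest to smallest: 71, 29, 23, 16, 16, 8 bp.

71, 29, 23, 16, 16, 8 bp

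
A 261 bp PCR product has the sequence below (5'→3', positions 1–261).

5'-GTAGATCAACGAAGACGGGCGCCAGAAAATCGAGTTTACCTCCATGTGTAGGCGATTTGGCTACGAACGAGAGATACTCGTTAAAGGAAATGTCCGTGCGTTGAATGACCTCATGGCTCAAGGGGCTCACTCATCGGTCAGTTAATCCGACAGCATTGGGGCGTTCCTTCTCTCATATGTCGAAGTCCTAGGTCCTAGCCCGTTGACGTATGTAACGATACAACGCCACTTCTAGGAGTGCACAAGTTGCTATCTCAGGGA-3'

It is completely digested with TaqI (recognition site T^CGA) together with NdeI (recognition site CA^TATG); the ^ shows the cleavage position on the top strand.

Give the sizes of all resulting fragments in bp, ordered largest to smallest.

TaqI sites (TCGA) start at positions 30, 180.
TaqI cuts after the first base of each site, so after positions 30, 180.
The NdeI site (CATATG) starts at position 174.
NdeI cuts after base 2 of each site, so after position 175.
Combined cut positions: 30, 175, 180.
Linear molecule, 3 cuts → 4 fragments:
  1–30 → 30 bp
  31–175 → 145 bp
  176–180 → 5 bp
  181–261 → 81 bp
Sorted largest to smallest: 145, 81, 30, 5 bp.

145, 81, 30, 5 bp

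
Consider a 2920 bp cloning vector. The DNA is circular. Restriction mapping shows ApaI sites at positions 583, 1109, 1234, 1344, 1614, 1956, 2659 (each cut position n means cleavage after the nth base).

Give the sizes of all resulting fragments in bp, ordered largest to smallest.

844, 703, 526, 342, 270, 125, 110 bp

Circular molecule, 7 cuts → 7 fragments:
  1109 − 583 = 526 bp
  1234 − 1109 = 125 bp
  1344 − 1234 = 110 bp
  1614 − 1344 = 270 bp
  1956 − 1614 = 342 bp
  2659 − 1956 = 703 bp
  wrap: 2920 − 2659 + 583 = 844 bp
Sorted largest to smallest: 844, 703, 526, 342, 270, 125, 110 bp.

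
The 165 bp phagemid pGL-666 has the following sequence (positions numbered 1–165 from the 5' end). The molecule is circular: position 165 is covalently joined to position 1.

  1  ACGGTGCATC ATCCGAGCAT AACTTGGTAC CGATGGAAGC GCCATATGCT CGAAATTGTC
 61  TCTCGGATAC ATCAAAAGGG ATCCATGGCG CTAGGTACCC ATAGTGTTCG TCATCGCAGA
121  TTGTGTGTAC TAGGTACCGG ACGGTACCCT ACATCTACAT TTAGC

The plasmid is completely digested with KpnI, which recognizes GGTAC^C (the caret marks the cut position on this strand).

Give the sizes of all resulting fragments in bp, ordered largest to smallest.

KpnI sites (GGTACC) start at positions 26, 94, 133, 143.
KpnI cuts after base 5 of each site (before the last base), so after positions 30, 98, 137, 147.
Circular molecule, 4 cuts → 4 fragments:
  31–98 → 68 bp
  99–137 → 39 bp
  138–147 → 10 bp
  148–165 then 1–30 → 18 + 30 = 48 bp
Sorted largest to smallest: 68, 48, 39, 10 bp.

68, 48, 39, 10 bp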